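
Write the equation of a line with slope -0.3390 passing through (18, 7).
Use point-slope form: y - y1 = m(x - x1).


y - 7 = -0.3390(x - 18)
y = -0.3390x + 7 + 0.3390*18
y = -0.3390x + 13.1020

y = -0.3390x + 13.1020


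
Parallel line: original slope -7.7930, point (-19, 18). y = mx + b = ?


Parallel lines have equal slopes.
m2 = -7.7930
b2 = 18 + 7.7930*(-19) = -130.0670

y = -7.7930x - 130.0670


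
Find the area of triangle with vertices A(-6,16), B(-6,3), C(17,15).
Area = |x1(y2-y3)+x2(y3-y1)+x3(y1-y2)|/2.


-6*(3-15) = 72
-6*(15-16) = 6
17*(16-3) = 221
sum = 299
Area = |299|/2 = 149.5000

149.5000 sq units


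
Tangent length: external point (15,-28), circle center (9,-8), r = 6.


d = sqrt((15-9)^2 + (-28+ 8)^2) = sqrt(36+400) = 20.8806
L = sqrt(436.0000 - 36) = sqrt(400.0000) = 20.0000

20.0000


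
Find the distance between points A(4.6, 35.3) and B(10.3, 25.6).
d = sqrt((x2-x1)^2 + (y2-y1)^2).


dx = 10.3 - 4.6 = 5.7
dy = 25.6 - 35.3 = -9.7
d = sqrt(32.49 + 94.09) = sqrt(126.58) = 11.2508

11.2508


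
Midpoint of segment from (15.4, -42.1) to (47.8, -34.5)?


Mx = (15.4 + 47.8)/2 = 63.2/2 = 31.6000
My = (-42.1 - 34.5)/2 = -76.6/2 = -38.3000

(31.6000, -38.3000)


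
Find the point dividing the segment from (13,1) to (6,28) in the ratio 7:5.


Px = (7*6 + 5*13)/12 = 107/12 = 8.9167
Py = (7*28 + 5*1)/12 = 201/12 = 16.7500

P = (8.9167, 16.7500)


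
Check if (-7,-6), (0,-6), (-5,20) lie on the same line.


-7*(-6-20) + 0*(20+ 6) - 5*(-6+ 6)
= 182 + 0 + 0 = 182

No, not collinear (determinant = 182)


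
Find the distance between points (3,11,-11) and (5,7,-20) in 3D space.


dx=2, dy=-4, dz=-9
d = sqrt(4+16+81) = sqrt(101) = 10.0499

10.0499


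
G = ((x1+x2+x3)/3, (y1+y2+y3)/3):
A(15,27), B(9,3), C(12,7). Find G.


Gx = (15+9+12)/3 = 36/3 = 12.0000
Gy = (27+3+7)/3 = 37/3 = 12.3333

G = (12.0000, 12.3333)


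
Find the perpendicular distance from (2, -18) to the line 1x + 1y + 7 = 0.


|1*2 + 1*(-18) + 7| = |-9| = 9
sqrt(1 + 1) = sqrt(2) = 1.4142
d = 9/sqrt(2) = 6.3640

6.3640


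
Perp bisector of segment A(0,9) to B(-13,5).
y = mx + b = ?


Midpoint = (-6.5, 7)
Slope of AB = dy/dx = -4/(-13) = 0.3077
Perp slope = -dx/dy = -13/4 = -3.2500
b = My - (perp slope)*Mx = 7 + (-13*(-6.5))/(-4) = 7 - 21.1250 = -14.1250

y = -3.2500x - 14.1250


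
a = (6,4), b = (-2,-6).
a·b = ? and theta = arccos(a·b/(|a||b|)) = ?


a·b = 6*(-2) + 4*(-6) = -12 - 24 = -36
|a| = sqrt(36+16) = 7.2111
|b| = sqrt(4+36) = 6.3246
cos(theta) = -36/(sqrt(52)*sqrt(40)) = -36/sqrt(2080) = -0.789352
theta = arccos(-36/sqrt(2080)) = 142.1250 degrees

a·b = -36, theta = 142.1250 deg


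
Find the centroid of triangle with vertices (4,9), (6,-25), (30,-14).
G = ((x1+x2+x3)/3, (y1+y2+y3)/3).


Gx = (4+6+30)/3 = 40/3 = 13.3333
Gy = (9- 25- 14)/3 = -30/3 = -10.0000

G = (13.3333, -10.0000)


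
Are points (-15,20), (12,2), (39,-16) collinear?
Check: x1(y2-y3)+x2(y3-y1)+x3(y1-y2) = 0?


-15*(2+ 16) + 12*(-16-20) + 39*(20-2)
= -270 - 432 + 702 = 0

Yes, collinear (determinant = 0)


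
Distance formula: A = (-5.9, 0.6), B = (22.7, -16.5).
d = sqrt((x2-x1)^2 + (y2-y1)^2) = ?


dx = 22.7 + 5.9 = 28.6
dy = -16.5 - 0.6 = -17.1
d = sqrt(817.96 + 292.41) = sqrt(1110.37) = 33.3222

33.3222


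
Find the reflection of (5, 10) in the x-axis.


Reflection rule for x-axis: (x, -y)
(5, 10) -> (5, -10)

(5, -10)


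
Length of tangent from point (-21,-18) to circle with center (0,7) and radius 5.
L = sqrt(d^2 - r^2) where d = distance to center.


d = sqrt((-21-0)^2 + (-18-7)^2) = sqrt(441+625) = 32.6497
L = sqrt(1066.0000 - 25) = sqrt(1041.0000) = 32.2645

32.2645


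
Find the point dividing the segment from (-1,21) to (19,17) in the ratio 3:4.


Px = (3*19 + 4*(-1))/7 = 53/7 = 7.5714
Py = (3*17 + 4*21)/7 = 135/7 = 19.2857

P = (7.5714, 19.2857)


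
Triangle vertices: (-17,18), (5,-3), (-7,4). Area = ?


-17*(-3-4) = 119
5*(4-18) = -70
-7*(18+ 3) = -147
sum = -98
Area = |-98|/2 = 49.0000

49.0000 sq units


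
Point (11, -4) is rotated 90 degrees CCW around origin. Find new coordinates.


cos(90) = 0, sin(90) = 1
x' = 11*0 + 4*1 = 4
y' = 11*1 - 4*0 = 11

(4, 11)


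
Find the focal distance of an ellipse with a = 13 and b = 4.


c^2 = 13^2 - 4^2 = 169 - 16 = 153
c = sqrt(153) = 12.3693

c = 12.3693


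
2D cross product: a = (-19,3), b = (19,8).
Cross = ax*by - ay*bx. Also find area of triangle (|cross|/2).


cross = -19*8 - 3*19 = -152 - 57 = -209
Triangle area = |-209|/2 = 209/2 = 104.5000

cross = -209, triangle area = 104.5000


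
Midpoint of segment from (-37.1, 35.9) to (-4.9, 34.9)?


Mx = (-37.1 - 4.9)/2 = -42.0/2 = -21.0000
My = (35.9 + 34.9)/2 = 70.8/2 = 35.4000

(-21.0000, 35.4000)


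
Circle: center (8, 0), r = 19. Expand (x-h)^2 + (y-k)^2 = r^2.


(x-8)^2 + (y-0)^2 = 19^2
D = -2h = -16, E = -2k = 0
F = h^2+k^2-r^2 = 64+0-361 = -297

x^2 + y^2 - 16x - 297 = 0


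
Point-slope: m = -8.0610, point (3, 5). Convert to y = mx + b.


y - 5 = -8.0610(x - 3)
y = -8.0610x + 5 + 8.0610*3
y = -8.0610x + 29.1830

y = -8.0610x + 29.1830


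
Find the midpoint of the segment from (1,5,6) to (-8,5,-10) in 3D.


Mx = (1- 8)/2 = -3.5000
My = (5+5)/2 = 5.0000
Mz = (6- 10)/2 = -2.0000

M = (-3.5000, 5.0000, -2.0000)


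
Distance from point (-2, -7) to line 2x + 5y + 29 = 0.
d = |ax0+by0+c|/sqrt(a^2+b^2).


|2*(-2) + 5*(-7) + 29| = |-10| = 10
sqrt(4 + 25) = sqrt(29) = 5.3852
d = 10/sqrt(29) = 1.8570

1.8570


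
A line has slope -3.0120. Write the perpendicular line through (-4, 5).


Perpendicular slope = -1/m1 = -1/(-3.0120) = 0.3320
b2 = y0 - m2*x0 = 5 - 4/(-3.0120) = 5 + 1.3280 = 6.3280

y = 0.3320x + 6.3280


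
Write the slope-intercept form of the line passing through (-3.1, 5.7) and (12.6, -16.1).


m = (-21.8)/(15.7) = -1.3885
b = y1 - m*x1 = 5.7 - (-21.8*(-3.1))/(15.7) = 5.7 - 4.3045 = 1.3955

y = -1.3885x + 1.3955


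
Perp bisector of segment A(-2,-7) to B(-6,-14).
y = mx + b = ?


Midpoint = (-4, -10.5)
Slope of AB = dy/dx = -7/(-4) = 1.7500
Perp slope = -dx/dy = -4/7 = -0.5714
b = My - (perp slope)*Mx = -10.5 + (-4*(-4))/(-7) = -10.5 - 2.2857 = -12.7857

y = -0.5714x - 12.7857


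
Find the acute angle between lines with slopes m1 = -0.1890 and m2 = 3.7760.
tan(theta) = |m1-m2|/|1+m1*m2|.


m1-m2 = -3.965
1+m1*m2 = 0.286336
tan(theta) = |-3.965/0.286336| = 13.847368
theta = arctan(|-3.965/0.286336|) = 85.8695 degrees (acute angle)

85.8695 degrees


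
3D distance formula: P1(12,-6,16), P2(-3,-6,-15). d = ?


dx=-15, dy=0, dz=-31
d = sqrt(225+0+961) = sqrt(1186) = 34.4384

34.4384


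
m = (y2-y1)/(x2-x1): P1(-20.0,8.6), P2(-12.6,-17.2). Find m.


dy = -17.2 - 8.6 = -25.8
dx = -12.6 + 20.0 = 7.4
m = -25.8/7.4 = -3.4865

m = -3.4865


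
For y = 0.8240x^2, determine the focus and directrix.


a = 0.8240
1/(4a) = 0.3034
Focus = (0, 0.3034)
Directrix: y = -0.3034

Focus = (0, 0.3034), Directrix: y = -0.3034


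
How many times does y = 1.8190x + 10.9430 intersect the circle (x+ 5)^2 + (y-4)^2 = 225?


Substitute y = 1.8190x + 10.9430: (x+ 5)^2 + (1.8190x+10.9430-4)^2 = 225
Expand to Ax^2 + Bx + C = 0, where b-k = 6.943
A = 1+m^2 = 4.308761
B = 2(m(b-k) - h) = 2(1.8190*6.943 + 5) = 35.258634
C = h^2 + (b-k)^2 - r^2 = 25 + 48.205249 - 225 = -151.794751
disc = B^2-4AC = 1243.1713 + 2616.1892 = 3859.3605
disc > 0

2 intersection points


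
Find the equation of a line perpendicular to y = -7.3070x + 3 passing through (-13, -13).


Perpendicular slope = -1/m1 = -1/(-7.3070) = 0.1369
b2 = y0 - m2*x0 = -13 - 13/(-7.3070) = -13 + 1.7791 = -11.2209

y = 0.1369x - 11.2209


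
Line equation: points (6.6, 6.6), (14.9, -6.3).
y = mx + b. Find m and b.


m = (-12.9)/(8.3) = -1.5542
b = y1 - m*x1 = 6.6 - (-12.9*6.6)/(8.3) = 6.6 + 10.2578 = 16.8578

y = -1.5542x + 16.8578


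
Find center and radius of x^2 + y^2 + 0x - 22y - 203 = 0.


h = -D/2 = 0/2 = 0
k = -E/2 = 22/2 = 11
r^2 = h^2 + k^2 - F = 0 + 121 + 203 = 324
r = 18

Center (0, 11), radius = 18


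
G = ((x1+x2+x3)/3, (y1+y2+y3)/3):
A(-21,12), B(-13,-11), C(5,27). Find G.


Gx = (-21- 13+5)/3 = -29/3 = -9.6667
Gy = (12- 11+27)/3 = 28/3 = 9.3333

G = (-9.6667, 9.3333)


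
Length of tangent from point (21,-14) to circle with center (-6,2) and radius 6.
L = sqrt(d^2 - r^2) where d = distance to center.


d = sqrt((21+ 6)^2 + (-14-2)^2) = sqrt(729+256) = 31.3847
L = sqrt(985.0000 - 36) = sqrt(949.0000) = 30.8058

30.8058


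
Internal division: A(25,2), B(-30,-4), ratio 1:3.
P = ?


Px = (1*(-30) + 3*25)/4 = 45/4 = 11.2500
Py = (1*(-4) + 3*2)/4 = 2/4 = 0.5000

P = (11.2500, 0.5000)


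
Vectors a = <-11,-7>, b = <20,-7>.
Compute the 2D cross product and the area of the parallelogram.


cross = -11*(-7) + 7*20 = 77 + 140 = 217
Parallelogram area = |217| = 217

cross = 217, parallelogram area = 217


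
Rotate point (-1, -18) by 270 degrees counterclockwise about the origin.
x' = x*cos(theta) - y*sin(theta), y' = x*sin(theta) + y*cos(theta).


cos(270) = 0, sin(270) = -1
x' = -1*0 + 18*(-1) = -18
y' = -1*(-1) - 18*0 = 1

(-18, 1)


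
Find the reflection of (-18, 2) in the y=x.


Reflection rule for y=x: (y, x)
(-18, 2) -> (2, -18)

(2, -18)


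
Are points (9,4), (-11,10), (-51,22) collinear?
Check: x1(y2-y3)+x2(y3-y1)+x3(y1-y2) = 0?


9*(10-22) - 11*(22-4) - 51*(4-10)
= -108 - 198 + 306 = 0

Yes, collinear (determinant = 0)


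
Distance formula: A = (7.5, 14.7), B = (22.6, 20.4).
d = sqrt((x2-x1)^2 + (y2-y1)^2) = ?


dx = 22.6 - 7.5 = 15.1
dy = 20.4 - 14.7 = 5.7
d = sqrt(228.01 + 32.49) = sqrt(260.5) = 16.1400

16.1400


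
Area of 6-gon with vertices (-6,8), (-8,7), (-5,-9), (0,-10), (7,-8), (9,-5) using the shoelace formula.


sum(xi*y_{i+1}) = -6*7 - 8*(-9) - 5*(-10) + 0*(-8) + 7*(-5) + 9*8 = 117
sum(yi*x_{i+1}) = 8*(-8) + 7*(-5) - 9*0 - 10*7 - 8*9 - 5*(-6) = -211
Area = |117 + 211|/2 = 328/2 = 164.0000

164.0000 sq units


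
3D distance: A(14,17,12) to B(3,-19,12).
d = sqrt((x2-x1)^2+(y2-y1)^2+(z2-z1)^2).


dx=-11, dy=-36, dz=0
d = sqrt(121+1296+0) = sqrt(1417) = 37.6431

37.6431


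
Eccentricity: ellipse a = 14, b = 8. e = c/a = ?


c = sqrt(196-64) = sqrt(132) = 11.4891
e = c/a = sqrt(132)/14 = 0.8207

e = 0.8207


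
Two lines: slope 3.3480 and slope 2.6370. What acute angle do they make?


m1-m2 = 0.711
1+m1*m2 = 9.828676
tan(theta) = |0.711/9.828676| = 0.072339
theta = arctan(|0.711/9.828676|) = 4.1375 degrees (acute angle)

4.1375 degrees


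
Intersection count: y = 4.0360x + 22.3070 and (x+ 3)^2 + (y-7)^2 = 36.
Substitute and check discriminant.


Substitute y = 4.0360x + 22.3070: (x+ 3)^2 + (4.0360x+22.3070-7)^2 = 36
Expand to Ax^2 + Bx + C = 0, where b-k = 15.307
A = 1+m^2 = 17.289296
B = 2(m(b-k) - h) = 2(4.0360*15.307 + 3) = 129.558104
C = h^2 + (b-k)^2 - r^2 = 9 + 234.304249 - 36 = 207.304249
disc = B^2-4AC = 16785.3023 - 14336.5781 = 2448.7242
disc > 0

2 intersection points


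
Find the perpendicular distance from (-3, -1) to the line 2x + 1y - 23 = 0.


|2*(-3) + 1*(-1) - 23| = |-30| = 30
sqrt(4 + 1) = sqrt(5) = 2.2361
d = 30/sqrt(5) = 13.4164

13.4164


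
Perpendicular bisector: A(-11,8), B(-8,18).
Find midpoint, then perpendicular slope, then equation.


Midpoint = (-9.5, 13)
Slope of AB = dy/dx = 10/3 = 3.3333
Perp slope = -dx/dy = -3/10 = -0.3000
b = My - (perp slope)*Mx = 13 + (3*(-9.5))/10 = 13 - 2.8500 = 10.1500

y = -0.3000x + 10.1500


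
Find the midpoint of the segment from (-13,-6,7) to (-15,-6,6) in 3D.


Mx = (-13- 15)/2 = -14.0000
My = (-6- 6)/2 = -6.0000
Mz = (7+6)/2 = 6.5000

M = (-14.0000, -6.0000, 6.5000)


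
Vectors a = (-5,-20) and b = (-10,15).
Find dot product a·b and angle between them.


a·b = -5*(-10) - 20*15 = 50 - 300 = -250
|a| = sqrt(25+400) = 20.6155
|b| = sqrt(100+225) = 18.0278
cos(theta) = -250/(sqrt(425)*sqrt(325)) = -250/sqrt(138125) = -0.672673
theta = arccos(-250/sqrt(138125)) = 132.2737 degrees

a·b = -250, theta = 132.2737 deg


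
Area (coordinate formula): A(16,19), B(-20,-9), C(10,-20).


16*(-9+ 20) = 176
-20*(-20-19) = 780
10*(19+ 9) = 280
sum = 1236
Area = |1236|/2 = 618.0000

618.0000 sq units


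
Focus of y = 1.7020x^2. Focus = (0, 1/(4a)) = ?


a = 1.7020
4a = 6.8080
focus = (0, 1/6.8080) = (0, 0.1469)

Focus = (0, 0.1469)


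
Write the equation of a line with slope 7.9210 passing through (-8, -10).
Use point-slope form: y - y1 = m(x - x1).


y + 10 = 7.9210(x + 8)
y = 7.9210x - 10 - 7.9210*(-8)
y = 7.9210x + 53.3680

y = 7.9210x + 53.3680


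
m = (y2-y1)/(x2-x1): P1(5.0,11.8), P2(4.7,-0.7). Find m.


dy = -0.7 - 11.8 = -12.5
dx = 4.7 - 5.0 = -0.3
m = -12.5/(-0.3) = 41.6667

m = 41.6667


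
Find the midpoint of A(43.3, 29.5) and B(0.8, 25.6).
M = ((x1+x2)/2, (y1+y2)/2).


Mx = (43.3 + 0.8)/2 = 44.1/2 = 22.0500
My = (29.5 + 25.6)/2 = 55.1/2 = 27.5500

(22.0500, 27.5500)


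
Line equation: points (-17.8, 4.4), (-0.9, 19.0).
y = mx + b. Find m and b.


m = (14.6)/(16.9) = 0.8639
b = y1 - m*x1 = 4.4 - (14.6*(-17.8))/(16.9) = 4.4 + 15.3775 = 19.7775

y = 0.8639x + 19.7775


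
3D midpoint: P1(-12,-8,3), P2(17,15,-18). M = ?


Mx = (-12+17)/2 = 2.5000
My = (-8+15)/2 = 3.5000
Mz = (3- 18)/2 = -7.5000

M = (2.5000, 3.5000, -7.5000)


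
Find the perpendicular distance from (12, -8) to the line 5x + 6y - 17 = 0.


|5*12 + 6*(-8) - 17| = |-5| = 5
sqrt(25 + 36) = sqrt(61) = 7.8102
d = 5/sqrt(61) = 0.6402

0.6402


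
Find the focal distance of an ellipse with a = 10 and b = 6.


c^2 = 10^2 - 6^2 = 100 - 36 = 64
c = sqrt(64) = 8.0000

c = 8.0000


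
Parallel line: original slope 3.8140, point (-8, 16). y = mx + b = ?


Parallel lines have equal slopes.
m2 = 3.8140
b2 = 16 - 3.8140*(-8) = 46.5120

y = 3.8140x + 46.5120


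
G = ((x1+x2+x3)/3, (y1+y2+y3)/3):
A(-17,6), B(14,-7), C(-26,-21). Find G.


Gx = (-17+14- 26)/3 = -29/3 = -9.6667
Gy = (6- 7- 21)/3 = -22/3 = -7.3333

G = (-9.6667, -7.3333)


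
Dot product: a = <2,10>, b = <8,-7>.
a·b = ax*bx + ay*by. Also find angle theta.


a·b = 2*8 + 10*(-7) = 16 - 70 = -54
|a| = sqrt(4+100) = 10.1980
|b| = sqrt(64+49) = 10.6301
cos(theta) = -54/(sqrt(104)*sqrt(113)) = -54/sqrt(11752) = -0.498124
theta = arccos(-54/sqrt(11752)) = 119.8760 degrees

a·b = -54, theta = 119.8760 deg


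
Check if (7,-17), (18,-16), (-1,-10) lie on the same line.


7*(-16+ 10) + 18*(-10+ 17) - 1*(-17+ 16)
= -42 + 126 + 1 = 85

No, not collinear (determinant = 85)


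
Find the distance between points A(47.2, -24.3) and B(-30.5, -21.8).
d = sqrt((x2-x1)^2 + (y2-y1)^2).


dx = -30.5 - 47.2 = -77.7
dy = -21.8 + 24.3 = 2.5
d = sqrt(6037.29 + 6.25) = sqrt(6043.54) = 77.7402

77.7402


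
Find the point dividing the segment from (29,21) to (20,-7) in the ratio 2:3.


Px = (2*20 + 3*29)/5 = 127/5 = 25.4000
Py = (2*(-7) + 3*21)/5 = 49/5 = 9.8000

P = (25.4000, 9.8000)


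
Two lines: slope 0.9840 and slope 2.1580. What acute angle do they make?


m1-m2 = -1.174
1+m1*m2 = 3.123472
tan(theta) = |-1.174/3.123472| = 0.375864
theta = arctan(|-1.174/3.123472|) = 20.5994 degrees (acute angle)

20.5994 degrees


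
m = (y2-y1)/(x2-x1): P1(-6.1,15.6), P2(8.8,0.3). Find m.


dy = 0.3 - 15.6 = -15.3
dx = 8.8 + 6.1 = 14.9
m = -15.3/14.9 = -1.0268

m = -1.0268


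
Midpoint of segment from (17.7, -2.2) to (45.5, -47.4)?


Mx = (17.7 + 45.5)/2 = 63.2/2 = 31.6000
My = (-2.2 - 47.4)/2 = -49.6/2 = -24.8000

(31.6000, -24.8000)


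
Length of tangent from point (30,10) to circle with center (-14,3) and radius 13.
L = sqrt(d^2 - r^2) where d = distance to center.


d = sqrt((30+ 14)^2 + (10-3)^2) = sqrt(1936+49) = 44.5533
L = sqrt(1985.0000 - 169) = sqrt(1816.0000) = 42.6146

42.6146


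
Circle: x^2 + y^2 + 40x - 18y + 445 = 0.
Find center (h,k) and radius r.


h = -D/2 = -40/2 = -20
k = -E/2 = 18/2 = 9
r^2 = h^2 + k^2 - F = 400 + 81 - 445 = 36
r = 6

Center (-20, 9), radius = 6


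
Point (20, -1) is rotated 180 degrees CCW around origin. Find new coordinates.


cos(180) = -1, sin(180) = 0
x' = 20*(-1) + 1*0 = -20
y' = 20*0 - 1*(-1) = 1

(-20, 1)


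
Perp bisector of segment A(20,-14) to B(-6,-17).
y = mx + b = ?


Midpoint = (7, -15.5)
Slope of AB = dy/dx = -3/(-26) = 0.1154
Perp slope = -dx/dy = -26/3 = -8.6667
b = My - (perp slope)*Mx = -15.5 + (-26*7)/(-3) = -15.5 + 60.6667 = 45.1667

y = -8.6667x + 45.1667


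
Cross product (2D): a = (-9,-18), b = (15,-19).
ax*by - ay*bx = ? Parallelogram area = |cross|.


cross = -9*(-19) + 18*15 = 171 + 270 = 441
Parallelogram area = |441| = 441

cross = 441, parallelogram area = 441


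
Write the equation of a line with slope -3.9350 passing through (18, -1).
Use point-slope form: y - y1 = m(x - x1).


y + 1 = -3.9350(x - 18)
y = -3.9350x - 1 + 3.9350*18
y = -3.9350x + 69.8300

y = -3.9350x + 69.8300


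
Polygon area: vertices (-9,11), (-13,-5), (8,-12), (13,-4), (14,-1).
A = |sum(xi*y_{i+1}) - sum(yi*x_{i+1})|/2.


sum(xi*y_{i+1}) = -9*(-5) - 13*(-12) + 8*(-4) + 13*(-1) + 14*11 = 310
sum(yi*x_{i+1}) = 11*(-13) - 5*8 - 12*13 - 4*14 - 1*(-9) = -386
Area = |310 + 386|/2 = 696/2 = 348.0000

348.0000 sq units


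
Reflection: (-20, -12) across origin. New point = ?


Reflection rule for origin: (-x, -y)
(-20, -12) -> (20, 12)

(20, 12)


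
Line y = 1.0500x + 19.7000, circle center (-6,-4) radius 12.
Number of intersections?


Substitute y = 1.0500x + 19.7000: (x+ 6)^2 + (1.0500x+19.7000+ 4)^2 = 144
Expand to Ax^2 + Bx + C = 0, where b-k = 23.7
A = 1+m^2 = 2.1025
B = 2(m(b-k) - h) = 2(1.0500*23.7 + 6) = 61.77
C = h^2 + (b-k)^2 - r^2 = 36 + 561.69 - 144 = 453.69
disc = B^2-4AC = 3815.5329 - 3815.5329 = 0
disc = 0

1 intersection point (tangent)


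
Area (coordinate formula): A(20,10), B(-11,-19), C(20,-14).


20*(-19+ 14) = -100
-11*(-14-10) = 264
20*(10+ 19) = 580
sum = 744
Area = |744|/2 = 372.0000

372.0000 sq units


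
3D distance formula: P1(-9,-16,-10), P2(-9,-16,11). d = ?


dx=0, dy=0, dz=21
d = sqrt(0+0+441) = sqrt(441) = 21.0000

21.0000


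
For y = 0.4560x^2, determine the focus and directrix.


a = 0.4560
1/(4a) = 0.5482
Focus = (0, 0.5482)
Directrix: y = -0.5482

Focus = (0, 0.5482), Directrix: y = -0.5482


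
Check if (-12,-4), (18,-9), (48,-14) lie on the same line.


-12*(-9+ 14) + 18*(-14+ 4) + 48*(-4+ 9)
= -60 - 180 + 240 = 0

Yes, collinear (determinant = 0)


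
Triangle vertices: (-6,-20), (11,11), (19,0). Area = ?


-6*(11-0) = -66
11*(0+ 20) = 220
19*(-20-11) = -589
sum = -435
Area = |-435|/2 = 217.5000

217.5000 sq units


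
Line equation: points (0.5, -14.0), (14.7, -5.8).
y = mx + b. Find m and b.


m = (8.2)/(14.2) = 0.5775
b = y1 - m*x1 = -14.0 - (8.2*0.5)/(14.2) = -14.0 - 0.2887 = -14.2887

y = 0.5775x - 14.2887


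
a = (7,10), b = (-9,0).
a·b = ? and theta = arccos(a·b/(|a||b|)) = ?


a·b = 7*(-9) + 10*0 = -63 + 0 = -63
|a| = sqrt(49+100) = 12.2066
|b| = sqrt(81+0) = 9.0000
cos(theta) = -63/(sqrt(149)*sqrt(81)) = -63/sqrt(12069) = -0.573462
theta = arccos(-63/sqrt(12069)) = 124.9920 degrees

a·b = -63, theta = 124.9920 deg


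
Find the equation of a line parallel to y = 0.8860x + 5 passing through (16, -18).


Parallel lines have equal slopes.
m2 = 0.8860
b2 = -18 - 0.8860*16 = -32.1760

y = 0.8860x - 32.1760


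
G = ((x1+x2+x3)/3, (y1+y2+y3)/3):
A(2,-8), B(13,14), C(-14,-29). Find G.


Gx = (2+13- 14)/3 = 1/3 = 0.3333
Gy = (-8+14- 29)/3 = -23/3 = -7.6667

G = (0.3333, -7.6667)


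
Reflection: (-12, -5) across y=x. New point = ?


Reflection rule for y=x: (y, x)
(-12, -5) -> (-5, -12)

(-5, -12)


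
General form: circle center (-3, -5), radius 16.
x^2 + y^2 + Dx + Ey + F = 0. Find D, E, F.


(x+ 3)^2 + (y+ 5)^2 = 16^2
D = -2h = 6, E = -2k = 10
F = h^2+k^2-r^2 = 9+25-256 = -222

D = 6, E = 10, F = -222


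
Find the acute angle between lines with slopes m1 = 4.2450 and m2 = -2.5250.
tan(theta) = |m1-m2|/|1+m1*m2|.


m1-m2 = 6.77
1+m1*m2 = -9.718625
tan(theta) = |6.77/(-9.718625)| = 0.696601
theta = arctan(|6.77/(-9.718625)|) = 34.8611 degrees (acute angle)

34.8611 degrees


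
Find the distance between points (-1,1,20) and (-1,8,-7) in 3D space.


dx=0, dy=7, dz=-27
d = sqrt(0+49+729) = sqrt(778) = 27.8927

27.8927


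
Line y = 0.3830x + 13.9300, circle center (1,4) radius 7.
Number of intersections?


Substitute y = 0.3830x + 13.9300: (x-1)^2 + (0.3830x+13.9300-4)^2 = 49
Expand to Ax^2 + Bx + C = 0, where b-k = 9.93
A = 1+m^2 = 1.146689
B = 2(m(b-k) - h) = 2(0.3830*9.93 - 1) = 5.60638
C = h^2 + (b-k)^2 - r^2 = 1 + 98.6049 - 49 = 50.6049
disc = B^2-4AC = 31.4315 - 232.1123 = -200.6808
disc < 0

0 intersection points


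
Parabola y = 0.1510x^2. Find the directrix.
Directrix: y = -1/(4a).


a = 0.1510
1/(4a) = 1.6556
directrix: y = -1.6556 = -1.6556

y = -1.6556


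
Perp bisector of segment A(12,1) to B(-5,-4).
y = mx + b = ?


Midpoint = (3.5, -1.5)
Slope of AB = dy/dx = -5/(-17) = 0.2941
Perp slope = -dx/dy = -17/5 = -3.4000
b = My - (perp slope)*Mx = -1.5 + (-17*3.5)/(-5) = -1.5 + 11.9000 = 10.4000

y = -3.4000x + 10.4000


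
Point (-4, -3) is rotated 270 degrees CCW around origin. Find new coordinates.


cos(270) = 0, sin(270) = -1
x' = -4*0 + 3*(-1) = -3
y' = -4*(-1) - 3*0 = 4

(-3, 4)


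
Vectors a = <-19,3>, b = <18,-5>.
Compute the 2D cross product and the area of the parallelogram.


cross = -19*(-5) - 3*18 = 95 - 54 = 41
Parallelogram area = |41| = 41

cross = 41, parallelogram area = 41


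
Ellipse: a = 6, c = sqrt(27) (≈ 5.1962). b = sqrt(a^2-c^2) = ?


b^2 = 6^2 - (sqrt(27))^2 = 36 - 27 = 9
b = sqrt(9) = 3

b = 3


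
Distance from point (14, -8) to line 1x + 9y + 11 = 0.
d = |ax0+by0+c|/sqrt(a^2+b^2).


|1*14 + 9*(-8) + 11| = |-47| = 47
sqrt(1 + 81) = sqrt(82) = 9.0554
d = 47/sqrt(82) = 5.1903

5.1903


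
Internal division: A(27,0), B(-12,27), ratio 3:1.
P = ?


Px = (3*(-12) + 1*27)/4 = -9/4 = -2.2500
Py = (3*27 + 1*0)/4 = 81/4 = 20.2500

P = (-2.2500, 20.2500)


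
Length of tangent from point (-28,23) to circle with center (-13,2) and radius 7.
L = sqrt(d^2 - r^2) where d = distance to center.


d = sqrt((-28+ 13)^2 + (23-2)^2) = sqrt(225+441) = 25.8070
L = sqrt(666.0000 - 49) = sqrt(617.0000) = 24.8395

24.8395


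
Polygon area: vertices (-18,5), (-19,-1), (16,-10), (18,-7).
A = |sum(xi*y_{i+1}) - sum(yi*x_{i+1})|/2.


sum(xi*y_{i+1}) = -18*(-1) - 19*(-10) + 16*(-7) + 18*5 = 186
sum(yi*x_{i+1}) = 5*(-19) - 1*16 - 10*18 - 7*(-18) = -165
Area = |186 + 165|/2 = 351/2 = 175.5000

175.5000 sq units


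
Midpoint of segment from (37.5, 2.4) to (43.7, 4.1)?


Mx = (37.5 + 43.7)/2 = 81.2/2 = 40.6000
My = (2.4 + 4.1)/2 = 6.5/2 = 3.2500

(40.6000, 3.2500)


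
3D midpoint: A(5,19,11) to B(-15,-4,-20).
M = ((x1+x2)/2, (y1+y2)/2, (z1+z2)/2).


Mx = (5- 15)/2 = -5.0000
My = (19- 4)/2 = 7.5000
Mz = (11- 20)/2 = -4.5000

M = (-5.0000, 7.5000, -4.5000)


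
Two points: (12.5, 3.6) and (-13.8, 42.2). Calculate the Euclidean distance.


dx = -13.8 - 12.5 = -26.3
dy = 42.2 - 3.6 = 38.6
d = sqrt(691.69 + 1489.96) = sqrt(2181.65) = 46.7081

46.7081


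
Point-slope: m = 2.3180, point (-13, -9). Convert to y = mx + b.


y + 9 = 2.3180(x + 13)
y = 2.3180x - 9 - 2.3180*(-13)
y = 2.3180x + 21.1340

y = 2.3180x + 21.1340


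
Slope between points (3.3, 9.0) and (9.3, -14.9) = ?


dy = -14.9 - 9.0 = -23.9
dx = 9.3 - 3.3 = 6
m = -23.9/6 = -3.9833

m = -3.9833


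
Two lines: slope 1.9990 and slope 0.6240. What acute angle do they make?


m1-m2 = 1.375
1+m1*m2 = 2.247376
tan(theta) = |1.375/2.247376| = 0.611825
theta = arctan(|1.375/2.247376|) = 31.4593 degrees (acute angle)

31.4593 degrees


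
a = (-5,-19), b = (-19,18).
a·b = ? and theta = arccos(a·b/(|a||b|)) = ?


a·b = -5*(-19) - 19*18 = 95 - 342 = -247
|a| = sqrt(25+361) = 19.6469
|b| = sqrt(361+324) = 26.1725
cos(theta) = -247/(sqrt(386)*sqrt(685)) = -247/sqrt(264410) = -0.480350
theta = arccos(-247/sqrt(264410)) = 118.7083 degrees

a·b = -247, theta = 118.7083 deg


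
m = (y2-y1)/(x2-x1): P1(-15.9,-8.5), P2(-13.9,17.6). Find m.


dy = 17.6 + 8.5 = 26.1
dx = -13.9 + 15.9 = 2.0
m = 26.1/2.0 = 13.0500

m = 13.0500


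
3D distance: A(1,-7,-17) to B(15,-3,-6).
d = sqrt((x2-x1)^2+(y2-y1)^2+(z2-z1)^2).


dx=14, dy=4, dz=11
d = sqrt(196+16+121) = sqrt(333) = 18.2483

18.2483


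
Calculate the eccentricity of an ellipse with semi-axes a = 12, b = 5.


c = sqrt(144-25) = sqrt(119) = 10.9087
e = c/a = sqrt(119)/12 = 0.9091

e = 0.9091


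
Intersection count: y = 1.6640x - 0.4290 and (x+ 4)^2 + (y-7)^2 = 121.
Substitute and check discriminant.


Substitute y = 1.6640x - 0.4290: (x+ 4)^2 + (1.6640x- 0.4290-7)^2 = 121
Expand to Ax^2 + Bx + C = 0, where b-k = -7.429
A = 1+m^2 = 3.768896
B = 2(m(b-k) - h) = 2(1.6640*(-7.429) + 4) = -16.723712
C = h^2 + (b-k)^2 - r^2 = 16 + 55.190041 - 121 = -49.809959
disc = B^2-4AC = 279.6825 + 750.9142 = 1030.5967
disc > 0

2 intersection points


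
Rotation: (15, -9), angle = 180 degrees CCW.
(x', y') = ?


cos(180) = -1, sin(180) = 0
x' = 15*(-1) + 9*0 = -15
y' = 15*0 - 9*(-1) = 9

(-15, 9)


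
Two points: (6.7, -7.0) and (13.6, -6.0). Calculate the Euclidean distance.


dx = 13.6 - 6.7 = 6.9
dy = -6.0 + 7.0 = 1.0
d = sqrt(47.61 + 1.0) = sqrt(48.61) = 6.9721

6.9721


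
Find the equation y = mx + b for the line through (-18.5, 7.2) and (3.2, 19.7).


m = (12.5)/(21.7) = 0.5760
b = y1 - m*x1 = 7.2 - (12.5*(-18.5))/(21.7) = 7.2 + 10.6567 = 17.8567

y = 0.5760x + 17.8567


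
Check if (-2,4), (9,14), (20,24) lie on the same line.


-2*(14-24) + 9*(24-4) + 20*(4-14)
= 20 + 180 - 200 = 0

Yes, collinear (determinant = 0)


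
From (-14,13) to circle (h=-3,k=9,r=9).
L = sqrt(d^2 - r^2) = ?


d = sqrt((-14+ 3)^2 + (13-9)^2) = sqrt(121+16) = 11.7047
L = sqrt(137.0000 - 81) = sqrt(56.0000) = 7.4833

7.4833


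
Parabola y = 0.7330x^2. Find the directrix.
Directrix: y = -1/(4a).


a = 0.7330
1/(4a) = 0.3411
directrix: y = -0.3411 = -0.3411

y = -0.3411


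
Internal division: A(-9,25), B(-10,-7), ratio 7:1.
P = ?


Px = (7*(-10) + 1*(-9))/8 = -79/8 = -9.8750
Py = (7*(-7) + 1*25)/8 = -24/8 = -3.0000

P = (-9.8750, -3.0000)


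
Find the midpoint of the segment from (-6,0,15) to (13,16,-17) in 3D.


Mx = (-6+13)/2 = 3.5000
My = (0+16)/2 = 8.0000
Mz = (15- 17)/2 = -1.0000

M = (3.5000, 8.0000, -1.0000)


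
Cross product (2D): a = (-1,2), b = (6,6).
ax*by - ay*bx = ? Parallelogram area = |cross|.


cross = -1*6 - 2*6 = -6 - 12 = -18
Parallelogram area = |-18| = 18

cross = -18, parallelogram area = 18


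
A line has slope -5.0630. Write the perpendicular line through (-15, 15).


Perpendicular slope = -1/m1 = -1/(-5.0630) = 0.1975
b2 = y0 - m2*x0 = 15 - 15/(-5.0630) = 15 + 2.9627 = 17.9627

y = 0.1975x + 17.9627


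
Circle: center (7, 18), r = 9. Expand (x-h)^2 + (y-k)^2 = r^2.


(x-7)^2 + (y-18)^2 = 9^2
D = -2h = -14, E = -2k = -36
F = h^2+k^2-r^2 = 49+324-81 = 292

x^2 + y^2 - 14x - 36y + 292 = 0


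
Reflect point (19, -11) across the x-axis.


Reflection rule for x-axis: (x, -y)
(19, -11) -> (19, 11)

(19, 11)


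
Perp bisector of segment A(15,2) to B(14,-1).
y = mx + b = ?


Midpoint = (14.5, 0.5)
Slope of AB = dy/dx = -3/(-1) = 3.0000
Perp slope = -dx/dy = -1/3 = -0.3333
b = My - (perp slope)*Mx = 0.5 + (-1*14.5)/(-3) = 0.5 + 4.8333 = 5.3333

y = -0.3333x + 5.3333


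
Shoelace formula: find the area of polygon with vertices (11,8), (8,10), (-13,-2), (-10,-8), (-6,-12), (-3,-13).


sum(xi*y_{i+1}) = 11*10 + 8*(-2) - 13*(-8) - 10*(-12) - 6*(-13) - 3*8 = 372
sum(yi*x_{i+1}) = 8*8 + 10*(-13) - 2*(-10) - 8*(-6) - 12*(-3) - 13*11 = -105
Area = |372 + 105|/2 = 477/2 = 238.5000

238.5000 sq units


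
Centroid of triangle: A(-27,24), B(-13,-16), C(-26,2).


Gx = (-27- 13- 26)/3 = -66/3 = -22.0000
Gy = (24- 16+2)/3 = 10/3 = 3.3333

G = (-22.0000, 3.3333)


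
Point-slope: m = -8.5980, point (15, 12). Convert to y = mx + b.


y - 12 = -8.5980(x - 15)
y = -8.5980x + 12 + 8.5980*15
y = -8.5980x + 140.9700

y = -8.5980x + 140.9700


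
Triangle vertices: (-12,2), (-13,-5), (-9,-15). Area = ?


-12*(-5+ 15) = -120
-13*(-15-2) = 221
-9*(2+ 5) = -63
sum = 38
Area = |38|/2 = 19.0000

19.0000 sq units


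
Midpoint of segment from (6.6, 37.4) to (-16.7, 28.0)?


Mx = (6.6 - 16.7)/2 = -10.1/2 = -5.0500
My = (37.4 + 28.0)/2 = 65.4/2 = 32.7000

(-5.0500, 32.7000)


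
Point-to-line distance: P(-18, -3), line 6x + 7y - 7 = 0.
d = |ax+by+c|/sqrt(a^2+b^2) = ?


|6*(-18) + 7*(-3) - 7| = |-136| = 136
sqrt(36 + 49) = sqrt(85) = 9.2195
d = 136/sqrt(85) = 14.7513

14.7513


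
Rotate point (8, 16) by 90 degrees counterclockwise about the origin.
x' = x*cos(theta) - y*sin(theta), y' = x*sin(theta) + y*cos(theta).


cos(90) = 0, sin(90) = 1
x' = 8*0 - 16*1 = -16
y' = 8*1 + 16*0 = 8

(-16, 8)


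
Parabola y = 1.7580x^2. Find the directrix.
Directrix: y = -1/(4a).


a = 1.7580
1/(4a) = 0.1422
directrix: y = -0.1422 = -0.1422

y = -0.1422


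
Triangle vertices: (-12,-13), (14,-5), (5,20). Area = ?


-12*(-5-20) = 300
14*(20+ 13) = 462
5*(-13+ 5) = -40
sum = 722
Area = |722|/2 = 361.0000

361.0000 sq units


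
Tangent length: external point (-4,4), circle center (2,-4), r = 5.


d = sqrt((-4-2)^2 + (4+ 4)^2) = sqrt(36+64) = 10.0000
L = sqrt(100.0000 - 25) = sqrt(75.0000) = 8.6603

8.6603


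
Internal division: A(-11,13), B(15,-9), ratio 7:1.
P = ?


Px = (7*15 + 1*(-11))/8 = 94/8 = 11.7500
Py = (7*(-9) + 1*13)/8 = -50/8 = -6.2500

P = (11.7500, -6.2500)


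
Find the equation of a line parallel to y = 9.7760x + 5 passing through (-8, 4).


Parallel lines have equal slopes.
m2 = 9.7760
b2 = 4 - 9.7760*(-8) = 82.2080

y = 9.7760x + 82.2080


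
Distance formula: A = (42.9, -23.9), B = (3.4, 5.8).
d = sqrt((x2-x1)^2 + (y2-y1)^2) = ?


dx = 3.4 - 42.9 = -39.5
dy = 5.8 + 23.9 = 29.7
d = sqrt(1560.25 + 882.09) = sqrt(2442.34) = 49.4200

49.4200


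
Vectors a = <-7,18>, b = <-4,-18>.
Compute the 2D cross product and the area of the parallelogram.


cross = -7*(-18) - 18*(-4) = 126 + 72 = 198
Parallelogram area = |198| = 198

cross = 198, parallelogram area = 198


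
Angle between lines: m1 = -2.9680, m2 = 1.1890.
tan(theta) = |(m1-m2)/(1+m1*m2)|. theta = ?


m1-m2 = -4.157
1+m1*m2 = -2.528952
tan(theta) = |-4.157/(-2.528952)| = 1.643764
theta = arctan(|-4.157/(-2.528952)|) = 58.6853 degrees (acute angle)

58.6853 degrees


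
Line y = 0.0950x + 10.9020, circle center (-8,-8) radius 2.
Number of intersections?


Substitute y = 0.0950x + 10.9020: (x+ 8)^2 + (0.0950x+10.9020+ 8)^2 = 4
Expand to Ax^2 + Bx + C = 0, where b-k = 18.902
A = 1+m^2 = 1.009025
B = 2(m(b-k) - h) = 2(0.0950*18.902 + 8) = 19.59138
C = h^2 + (b-k)^2 - r^2 = 64 + 357.285604 - 4 = 417.285604
disc = B^2-4AC = 383.8222 - 1684.2064 = -1300.3842
disc < 0

0 intersection points


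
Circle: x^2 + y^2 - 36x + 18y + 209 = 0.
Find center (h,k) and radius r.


h = -D/2 = 36/2 = 18
k = -E/2 = -18/2 = -9
r^2 = h^2 + k^2 - F = 324 + 81 - 209 = 196
r = 14

Center (18, -9), radius = 14


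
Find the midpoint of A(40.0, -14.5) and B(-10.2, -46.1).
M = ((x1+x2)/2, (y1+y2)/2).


Mx = (40.0 - 10.2)/2 = 29.8/2 = 14.9000
My = (-14.5 - 46.1)/2 = -60.6/2 = -30.3000

(14.9000, -30.3000)


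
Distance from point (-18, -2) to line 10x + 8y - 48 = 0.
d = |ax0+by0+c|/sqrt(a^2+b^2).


|10*(-18) + 8*(-2) - 48| = |-244| = 244
sqrt(100 + 64) = sqrt(164) = 12.8062
d = 244/sqrt(164) = 19.0532

19.0532


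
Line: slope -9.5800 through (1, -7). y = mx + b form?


y + 7 = -9.5800(x - 1)
y = -9.5800x - 7 + 9.5800*1
y = -9.5800x + 2.5800

y = -9.5800x + 2.5800


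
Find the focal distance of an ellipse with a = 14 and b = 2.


c^2 = 14^2 - 2^2 = 196 - 4 = 192
c = sqrt(192) = 13.8564

c = 13.8564


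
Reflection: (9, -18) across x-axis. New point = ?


Reflection rule for x-axis: (x, -y)
(9, -18) -> (9, 18)

(9, 18)


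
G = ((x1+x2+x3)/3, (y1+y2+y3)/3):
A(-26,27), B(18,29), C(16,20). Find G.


Gx = (-26+18+16)/3 = 8/3 = 2.6667
Gy = (27+29+20)/3 = 76/3 = 25.3333

G = (2.6667, 25.3333)


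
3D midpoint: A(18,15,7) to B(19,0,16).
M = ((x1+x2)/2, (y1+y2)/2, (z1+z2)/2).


Mx = (18+19)/2 = 18.5000
My = (15+0)/2 = 7.5000
Mz = (7+16)/2 = 11.5000

M = (18.5000, 7.5000, 11.5000)


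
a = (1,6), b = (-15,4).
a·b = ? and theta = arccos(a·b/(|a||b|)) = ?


a·b = 1*(-15) + 6*4 = -15 + 24 = 9
|a| = sqrt(1+36) = 6.0828
|b| = sqrt(225+16) = 15.5242
cos(theta) = 9/(sqrt(37)*sqrt(241)) = 9/sqrt(8917) = 0.095309
theta = arccos(9/sqrt(8917)) = 84.5309 degrees

a·b = 9, theta = 84.5309 deg


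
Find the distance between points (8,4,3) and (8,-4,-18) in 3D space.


dx=0, dy=-8, dz=-21
d = sqrt(0+64+441) = sqrt(505) = 22.4722

22.4722


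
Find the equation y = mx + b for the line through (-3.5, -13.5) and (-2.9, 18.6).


m = (32.1)/(0.6) = 53.5000
b = y1 - m*x1 = -13.5 - (32.1*(-3.5))/(0.6) = -13.5 + 187.2500 = 173.7500

y = 53.5000x + 173.7500


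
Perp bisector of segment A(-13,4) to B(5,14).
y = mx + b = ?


Midpoint = (-4, 9)
Slope of AB = dy/dx = 10/18 = 0.5556
Perp slope = -dx/dy = -18/10 = -1.8000
b = My - (perp slope)*Mx = 9 + (18*(-4))/10 = 9 - 7.2000 = 1.8000

y = -1.8000x + 1.8000


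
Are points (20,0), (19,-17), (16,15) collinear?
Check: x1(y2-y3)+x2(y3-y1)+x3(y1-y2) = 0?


20*(-17-15) + 19*(15-0) + 16*(0+ 17)
= -640 + 285 + 272 = -83

No, not collinear (determinant = -83)


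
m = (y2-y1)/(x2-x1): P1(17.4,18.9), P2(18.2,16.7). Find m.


dy = 16.7 - 18.9 = -2.2
dx = 18.2 - 17.4 = 0.8
m = -2.2/0.8 = -2.7500

m = -2.7500


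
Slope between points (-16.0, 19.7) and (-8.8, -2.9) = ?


dy = -2.9 - 19.7 = -22.6
dx = -8.8 + 16.0 = 7.2
m = -22.6/7.2 = -3.1389

m = -3.1389


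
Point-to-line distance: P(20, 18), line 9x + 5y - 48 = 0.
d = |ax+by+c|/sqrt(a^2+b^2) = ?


|9*20 + 5*18 - 48| = |222| = 222
sqrt(81 + 25) = sqrt(106) = 10.2956
d = 222/sqrt(106) = 21.5625

21.5625


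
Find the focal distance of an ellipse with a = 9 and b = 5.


c^2 = 9^2 - 5^2 = 81 - 25 = 56
c = sqrt(56) = 7.4833

c = 7.4833


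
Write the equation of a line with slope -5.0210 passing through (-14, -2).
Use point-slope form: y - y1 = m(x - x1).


y + 2 = -5.0210(x + 14)
y = -5.0210x - 2 + 5.0210*(-14)
y = -5.0210x - 72.2940

y = -5.0210x - 72.2940


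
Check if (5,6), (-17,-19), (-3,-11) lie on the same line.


5*(-19+ 11) - 17*(-11-6) - 3*(6+ 19)
= -40 + 289 - 75 = 174

No, not collinear (determinant = 174)


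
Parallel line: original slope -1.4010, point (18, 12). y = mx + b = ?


Parallel lines have equal slopes.
m2 = -1.4010
b2 = 12 + 1.4010*18 = 37.2180

y = -1.4010x + 37.2180


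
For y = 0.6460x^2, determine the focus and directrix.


a = 0.6460
1/(4a) = 0.3870
Focus = (0, 0.3870)
Directrix: y = -0.3870

Focus = (0, 0.3870), Directrix: y = -0.3870


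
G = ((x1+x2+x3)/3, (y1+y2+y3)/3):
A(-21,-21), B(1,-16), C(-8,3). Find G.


Gx = (-21+1- 8)/3 = -28/3 = -9.3333
Gy = (-21- 16+3)/3 = -34/3 = -11.3333

G = (-9.3333, -11.3333)


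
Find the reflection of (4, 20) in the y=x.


Reflection rule for y=x: (y, x)
(4, 20) -> (20, 4)

(20, 4)


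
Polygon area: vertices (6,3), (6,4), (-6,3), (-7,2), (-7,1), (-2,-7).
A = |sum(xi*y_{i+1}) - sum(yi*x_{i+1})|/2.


sum(xi*y_{i+1}) = 6*4 + 6*3 - 6*2 - 7*1 - 7*(-7) - 2*3 = 66
sum(yi*x_{i+1}) = 3*6 + 4*(-6) + 3*(-7) + 2*(-7) + 1*(-2) - 7*6 = -85
Area = |66 + 85|/2 = 151/2 = 75.5000

75.5000 sq units


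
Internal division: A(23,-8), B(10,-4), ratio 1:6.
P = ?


Px = (1*10 + 6*23)/7 = 148/7 = 21.1429
Py = (1*(-4) + 6*(-8))/7 = -52/7 = -7.4286

P = (21.1429, -7.4286)


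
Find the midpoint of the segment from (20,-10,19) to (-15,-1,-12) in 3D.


Mx = (20- 15)/2 = 2.5000
My = (-10- 1)/2 = -5.5000
Mz = (19- 12)/2 = 3.5000

M = (2.5000, -5.5000, 3.5000)


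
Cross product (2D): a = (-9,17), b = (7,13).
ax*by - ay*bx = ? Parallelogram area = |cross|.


cross = -9*13 - 17*7 = -117 - 119 = -236
Parallelogram area = |-236| = 236

cross = -236, parallelogram area = 236


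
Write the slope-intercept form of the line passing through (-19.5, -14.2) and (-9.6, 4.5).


m = (18.7)/(9.9) = 1.8889
b = y1 - m*x1 = -14.2 - (18.7*(-19.5))/(9.9) = -14.2 + 36.8333 = 22.6333

y = 1.8889x + 22.6333


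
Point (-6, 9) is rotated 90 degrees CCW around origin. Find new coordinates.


cos(90) = 0, sin(90) = 1
x' = -6*0 - 9*1 = -9
y' = -6*1 + 9*0 = -6

(-9, -6)


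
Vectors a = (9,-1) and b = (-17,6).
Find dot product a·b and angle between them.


a·b = 9*(-17) - 1*6 = -153 - 6 = -159
|a| = sqrt(81+1) = 9.0554
|b| = sqrt(289+36) = 18.0278
cos(theta) = -159/(sqrt(82)*sqrt(325)) = -159/sqrt(26650) = -0.973977
theta = arccos(-159/sqrt(26650)) = 166.9002 degrees

a·b = -159, theta = 166.9002 deg


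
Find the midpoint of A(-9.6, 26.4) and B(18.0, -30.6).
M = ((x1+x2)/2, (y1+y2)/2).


Mx = (-9.6 + 18.0)/2 = 8.4/2 = 4.2000
My = (26.4 - 30.6)/2 = -4.2/2 = -2.1000

(4.2000, -2.1000)


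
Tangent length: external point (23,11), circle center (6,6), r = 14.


d = sqrt((23-6)^2 + (11-6)^2) = sqrt(289+25) = 17.7200
L = sqrt(314.0000 - 196) = sqrt(118.0000) = 10.8628

10.8628


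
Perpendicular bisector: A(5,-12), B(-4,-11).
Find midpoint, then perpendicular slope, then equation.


Midpoint = (0.5, -11.5)
Slope of AB = dy/dx = 1/(-9) = -0.1111
Perp slope = -dx/dy = 9/1 = 9.0000
b = My - (perp slope)*Mx = -11.5 + (-9*0.5)/1 = -11.5 - 4.5000 = -16.0000

y = 9.0000x - 16.0000


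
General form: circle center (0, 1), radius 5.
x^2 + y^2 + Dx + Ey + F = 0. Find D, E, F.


(x-0)^2 + (y-1)^2 = 5^2
D = -2h = 0, E = -2k = -2
F = h^2+k^2-r^2 = 0+1-25 = -24

D = 0, E = -2, F = -24


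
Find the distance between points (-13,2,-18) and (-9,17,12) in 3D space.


dx=4, dy=15, dz=30
d = sqrt(16+225+900) = sqrt(1141) = 33.7787

33.7787


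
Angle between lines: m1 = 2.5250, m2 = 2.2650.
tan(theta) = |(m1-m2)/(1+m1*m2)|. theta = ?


m1-m2 = 0.26
1+m1*m2 = 6.719125
tan(theta) = |0.26/6.719125| = 0.038696
theta = arctan(|0.26/6.719125|) = 2.2160 degrees (acute angle)

2.2160 degrees


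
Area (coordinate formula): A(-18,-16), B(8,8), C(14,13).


-18*(8-13) = 90
8*(13+ 16) = 232
14*(-16-8) = -336
sum = -14
Area = |-14|/2 = 7.0000

7.0000 sq units


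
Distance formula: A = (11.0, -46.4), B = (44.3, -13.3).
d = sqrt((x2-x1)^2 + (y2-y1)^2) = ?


dx = 44.3 - 11.0 = 33.3
dy = -13.3 + 46.4 = 33.1
d = sqrt(1108.89 + 1095.61) = sqrt(2204.5) = 46.9521

46.9521


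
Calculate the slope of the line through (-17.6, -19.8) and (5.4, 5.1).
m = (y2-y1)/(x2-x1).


dy = 5.1 + 19.8 = 24.9
dx = 5.4 + 17.6 = 23.0
m = 24.9/23.0 = 1.0826

m = 1.0826


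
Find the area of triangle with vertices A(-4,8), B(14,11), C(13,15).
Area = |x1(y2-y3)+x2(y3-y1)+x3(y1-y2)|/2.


-4*(11-15) = 16
14*(15-8) = 98
13*(8-11) = -39
sum = 75
Area = |75|/2 = 37.5000

37.5000 sq units


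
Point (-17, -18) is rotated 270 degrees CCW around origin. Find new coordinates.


cos(270) = 0, sin(270) = -1
x' = -17*0 + 18*(-1) = -18
y' = -17*(-1) - 18*0 = 17

(-18, 17)


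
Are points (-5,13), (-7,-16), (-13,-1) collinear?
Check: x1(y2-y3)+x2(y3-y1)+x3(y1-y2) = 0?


-5*(-16+ 1) - 7*(-1-13) - 13*(13+ 16)
= 75 + 98 - 377 = -204

No, not collinear (determinant = -204)


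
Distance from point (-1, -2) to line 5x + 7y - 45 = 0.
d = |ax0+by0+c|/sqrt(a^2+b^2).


|5*(-1) + 7*(-2) - 45| = |-64| = 64
sqrt(25 + 49) = sqrt(74) = 8.6023
d = 64/sqrt(74) = 7.4398

7.4398
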